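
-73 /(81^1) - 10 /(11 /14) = -12143 /891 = -13.63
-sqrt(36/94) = -3 * sqrt(94)/47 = -0.62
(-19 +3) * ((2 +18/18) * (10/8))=-60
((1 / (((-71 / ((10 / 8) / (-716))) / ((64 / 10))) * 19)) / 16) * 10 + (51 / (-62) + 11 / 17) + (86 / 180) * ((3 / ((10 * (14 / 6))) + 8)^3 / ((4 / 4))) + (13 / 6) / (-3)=111613390152606831 / 436485394310000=255.71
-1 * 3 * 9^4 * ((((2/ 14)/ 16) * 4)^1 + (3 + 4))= -3877551/ 28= -138483.96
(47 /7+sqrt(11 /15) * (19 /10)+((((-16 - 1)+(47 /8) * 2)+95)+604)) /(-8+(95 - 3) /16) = -19613 /63 - 38 * sqrt(165) /675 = -312.04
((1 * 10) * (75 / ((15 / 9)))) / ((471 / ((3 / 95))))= 90 / 2983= 0.03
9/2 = 4.50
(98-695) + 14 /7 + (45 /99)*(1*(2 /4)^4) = -104715 /176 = -594.97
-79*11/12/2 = -869/24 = -36.21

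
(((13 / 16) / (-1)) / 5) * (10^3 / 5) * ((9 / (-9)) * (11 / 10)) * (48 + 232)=10010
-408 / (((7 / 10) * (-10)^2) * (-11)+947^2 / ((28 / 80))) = -476 / 2988465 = -0.00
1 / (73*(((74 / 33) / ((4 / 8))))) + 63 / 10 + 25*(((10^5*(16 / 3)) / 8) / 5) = 54021021473 / 162060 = 333339.64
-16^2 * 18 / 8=-576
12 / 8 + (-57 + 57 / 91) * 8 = -81807 / 182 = -449.49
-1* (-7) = 7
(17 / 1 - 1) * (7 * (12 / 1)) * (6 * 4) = 32256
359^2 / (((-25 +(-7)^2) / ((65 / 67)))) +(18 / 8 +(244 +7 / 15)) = 14623309 / 2680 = 5456.46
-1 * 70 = -70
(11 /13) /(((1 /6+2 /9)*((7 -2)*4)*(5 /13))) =99 /350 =0.28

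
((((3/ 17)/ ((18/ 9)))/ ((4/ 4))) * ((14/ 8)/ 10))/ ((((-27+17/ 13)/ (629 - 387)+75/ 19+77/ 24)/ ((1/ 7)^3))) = 268983/ 42121036510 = 0.00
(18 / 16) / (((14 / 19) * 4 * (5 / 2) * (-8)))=-171 / 8960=-0.02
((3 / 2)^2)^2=5.06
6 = 6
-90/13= -6.92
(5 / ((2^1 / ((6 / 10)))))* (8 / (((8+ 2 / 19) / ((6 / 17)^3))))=24624 / 378301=0.07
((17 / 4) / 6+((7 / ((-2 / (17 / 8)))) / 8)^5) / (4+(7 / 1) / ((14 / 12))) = 284766847 / 206158430208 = 0.00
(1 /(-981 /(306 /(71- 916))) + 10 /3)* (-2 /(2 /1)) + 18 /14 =-3961229 /1934205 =-2.05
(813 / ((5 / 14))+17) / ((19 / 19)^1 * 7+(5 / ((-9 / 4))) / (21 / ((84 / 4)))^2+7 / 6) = 206406 / 535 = 385.81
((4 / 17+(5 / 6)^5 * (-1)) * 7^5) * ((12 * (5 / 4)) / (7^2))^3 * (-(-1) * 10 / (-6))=13763125 / 102816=133.86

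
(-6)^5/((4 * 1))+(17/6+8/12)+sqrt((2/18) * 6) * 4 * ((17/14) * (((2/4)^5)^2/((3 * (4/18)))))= -3881/2+17 * sqrt(6)/7168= -1940.49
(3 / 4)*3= 9 / 4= 2.25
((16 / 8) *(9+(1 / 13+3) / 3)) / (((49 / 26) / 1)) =1564 / 147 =10.64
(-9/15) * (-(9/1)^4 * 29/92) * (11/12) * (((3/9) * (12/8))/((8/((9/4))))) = 18836631/117760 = 159.96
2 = 2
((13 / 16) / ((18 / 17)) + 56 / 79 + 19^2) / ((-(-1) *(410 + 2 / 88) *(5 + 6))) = 8247059 / 102617208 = 0.08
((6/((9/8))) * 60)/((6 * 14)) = 80/21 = 3.81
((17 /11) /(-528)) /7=-17 /40656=-0.00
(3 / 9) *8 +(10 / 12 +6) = 19 / 2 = 9.50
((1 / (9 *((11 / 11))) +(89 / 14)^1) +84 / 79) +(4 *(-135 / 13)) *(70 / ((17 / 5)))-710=-3426619991 / 2199834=-1557.67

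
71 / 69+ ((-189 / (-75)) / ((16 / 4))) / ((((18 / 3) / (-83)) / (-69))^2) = 15841717907 / 27600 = 573975.29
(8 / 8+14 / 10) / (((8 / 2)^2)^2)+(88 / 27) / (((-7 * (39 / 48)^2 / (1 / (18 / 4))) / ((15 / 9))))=-69502379 / 275970240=-0.25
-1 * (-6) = 6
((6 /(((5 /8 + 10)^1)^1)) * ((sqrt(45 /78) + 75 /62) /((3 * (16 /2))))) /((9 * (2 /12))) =2 * sqrt(390) /3315 + 10 /527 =0.03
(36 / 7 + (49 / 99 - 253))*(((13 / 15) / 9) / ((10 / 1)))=-1114243 / 467775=-2.38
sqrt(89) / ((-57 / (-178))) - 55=-55 + 178 * sqrt(89) / 57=-25.54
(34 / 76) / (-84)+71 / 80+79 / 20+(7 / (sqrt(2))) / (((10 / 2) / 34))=38.49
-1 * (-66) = 66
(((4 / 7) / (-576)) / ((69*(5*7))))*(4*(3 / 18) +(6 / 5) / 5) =-17 / 45643500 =-0.00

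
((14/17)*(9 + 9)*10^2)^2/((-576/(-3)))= 3307500/289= 11444.64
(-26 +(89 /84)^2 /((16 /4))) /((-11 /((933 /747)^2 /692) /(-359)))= -25205412998617 /13320362297088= -1.89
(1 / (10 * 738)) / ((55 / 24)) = 2 / 33825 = 0.00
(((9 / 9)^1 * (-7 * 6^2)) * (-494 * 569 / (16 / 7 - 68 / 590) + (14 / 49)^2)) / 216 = 14220834491 / 94122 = 151089.38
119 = 119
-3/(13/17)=-51/13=-3.92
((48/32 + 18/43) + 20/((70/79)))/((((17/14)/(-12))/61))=-10791876/731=-14763.17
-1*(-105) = 105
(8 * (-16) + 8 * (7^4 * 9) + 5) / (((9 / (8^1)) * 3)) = 51184.89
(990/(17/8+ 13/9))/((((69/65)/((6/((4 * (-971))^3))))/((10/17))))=-1447875/91995708923557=-0.00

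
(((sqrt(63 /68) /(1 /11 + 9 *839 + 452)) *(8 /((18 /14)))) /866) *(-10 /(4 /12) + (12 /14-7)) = -2783 *sqrt(119) /972027411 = -0.00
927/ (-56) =-927/ 56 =-16.55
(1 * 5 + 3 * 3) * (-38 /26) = -266 /13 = -20.46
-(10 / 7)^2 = -100 / 49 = -2.04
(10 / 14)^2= 25 / 49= 0.51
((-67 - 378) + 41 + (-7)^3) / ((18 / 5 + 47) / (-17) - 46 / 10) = 63495 / 644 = 98.59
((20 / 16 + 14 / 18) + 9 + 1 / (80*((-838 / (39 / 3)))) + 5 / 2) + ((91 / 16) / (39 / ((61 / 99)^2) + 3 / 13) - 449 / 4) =-4941409453031 / 50081595120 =-98.67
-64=-64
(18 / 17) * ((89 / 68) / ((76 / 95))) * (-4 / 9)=-445 / 578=-0.77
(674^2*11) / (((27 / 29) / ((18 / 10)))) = 9660936.27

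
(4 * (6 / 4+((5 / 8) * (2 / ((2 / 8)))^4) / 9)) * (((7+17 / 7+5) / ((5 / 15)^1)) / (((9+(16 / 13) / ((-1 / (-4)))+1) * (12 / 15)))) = 33790055 / 8148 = 4147.04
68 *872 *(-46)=-2727616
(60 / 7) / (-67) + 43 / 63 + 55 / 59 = 1.49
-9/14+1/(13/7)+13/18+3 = 2963/819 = 3.62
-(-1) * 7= 7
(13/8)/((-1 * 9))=-13/72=-0.18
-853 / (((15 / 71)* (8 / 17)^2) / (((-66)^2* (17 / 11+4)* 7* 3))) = -739891933011 / 80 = -9248649162.64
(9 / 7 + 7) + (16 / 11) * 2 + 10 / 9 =8528 / 693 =12.31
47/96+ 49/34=3151/1632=1.93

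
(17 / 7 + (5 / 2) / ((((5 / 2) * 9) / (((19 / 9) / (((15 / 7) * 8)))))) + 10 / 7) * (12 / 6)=263371 / 34020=7.74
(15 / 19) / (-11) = -15 / 209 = -0.07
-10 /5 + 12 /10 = -4 /5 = -0.80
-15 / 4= -3.75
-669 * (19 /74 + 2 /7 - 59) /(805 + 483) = 20257989 /667184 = 30.36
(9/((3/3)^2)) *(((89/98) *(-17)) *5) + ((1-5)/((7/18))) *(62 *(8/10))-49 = -614419/490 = -1253.92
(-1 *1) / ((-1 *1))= 1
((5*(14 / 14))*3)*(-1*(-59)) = 885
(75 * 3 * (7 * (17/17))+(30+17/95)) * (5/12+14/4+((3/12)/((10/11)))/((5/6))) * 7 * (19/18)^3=61366554977/1093500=56119.39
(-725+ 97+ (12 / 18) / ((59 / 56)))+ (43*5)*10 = 1522.63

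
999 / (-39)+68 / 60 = -4774 / 195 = -24.48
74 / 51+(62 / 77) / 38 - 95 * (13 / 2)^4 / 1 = -202445322347 / 1193808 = -169579.47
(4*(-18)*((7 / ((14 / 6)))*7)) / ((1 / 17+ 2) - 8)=25704 / 101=254.50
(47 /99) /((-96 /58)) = -1363 /4752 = -0.29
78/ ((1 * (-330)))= -13/ 55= -0.24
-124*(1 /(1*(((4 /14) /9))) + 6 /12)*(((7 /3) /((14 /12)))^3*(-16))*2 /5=203161.60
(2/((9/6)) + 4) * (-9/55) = -48/55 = -0.87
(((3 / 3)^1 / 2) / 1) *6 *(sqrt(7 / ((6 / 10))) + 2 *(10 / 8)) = 15 / 2 + sqrt(105) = 17.75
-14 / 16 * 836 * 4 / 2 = -1463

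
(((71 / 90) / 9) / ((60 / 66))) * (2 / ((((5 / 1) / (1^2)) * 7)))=781 / 141750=0.01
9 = 9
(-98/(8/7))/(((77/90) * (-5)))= 441/22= 20.05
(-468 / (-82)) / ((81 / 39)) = 338 / 123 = 2.75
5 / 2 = 2.50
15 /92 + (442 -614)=-15809 /92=-171.84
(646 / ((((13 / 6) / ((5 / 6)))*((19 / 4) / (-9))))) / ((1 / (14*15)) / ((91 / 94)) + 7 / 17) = -19117350 / 16921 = -1129.80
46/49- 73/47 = -1415/2303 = -0.61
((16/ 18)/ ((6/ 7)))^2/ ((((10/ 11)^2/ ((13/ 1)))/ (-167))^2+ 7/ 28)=216404576804416/ 50305812479649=4.30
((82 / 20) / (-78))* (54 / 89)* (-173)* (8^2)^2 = 130738176 / 5785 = 22599.51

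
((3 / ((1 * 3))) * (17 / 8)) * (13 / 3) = 221 / 24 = 9.21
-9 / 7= -1.29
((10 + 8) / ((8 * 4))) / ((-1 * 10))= -9 / 160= -0.06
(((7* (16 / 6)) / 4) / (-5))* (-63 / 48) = 49 / 40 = 1.22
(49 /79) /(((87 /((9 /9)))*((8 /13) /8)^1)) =637 /6873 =0.09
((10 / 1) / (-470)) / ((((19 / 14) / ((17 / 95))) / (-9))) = 2142 / 84835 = 0.03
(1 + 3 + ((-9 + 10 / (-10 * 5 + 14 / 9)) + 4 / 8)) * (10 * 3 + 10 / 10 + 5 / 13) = -209304 / 1417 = -147.71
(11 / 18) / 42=11 / 756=0.01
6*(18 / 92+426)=58815 / 23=2557.17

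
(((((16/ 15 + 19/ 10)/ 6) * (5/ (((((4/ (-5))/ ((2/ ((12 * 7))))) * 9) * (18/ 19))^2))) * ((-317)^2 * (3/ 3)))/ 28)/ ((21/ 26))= 1049298601325/ 7839681583104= 0.13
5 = 5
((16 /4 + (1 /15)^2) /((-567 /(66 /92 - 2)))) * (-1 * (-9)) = 53159 /652050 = 0.08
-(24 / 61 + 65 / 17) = -4.22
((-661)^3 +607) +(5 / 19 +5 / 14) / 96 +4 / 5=-12291505611117 / 42560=-288804173.19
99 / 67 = 1.48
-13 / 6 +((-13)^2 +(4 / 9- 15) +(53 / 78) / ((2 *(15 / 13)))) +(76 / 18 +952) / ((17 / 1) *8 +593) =20192647 / 131220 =153.88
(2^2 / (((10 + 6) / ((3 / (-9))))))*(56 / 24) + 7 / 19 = 119 / 684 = 0.17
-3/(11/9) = -27/11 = -2.45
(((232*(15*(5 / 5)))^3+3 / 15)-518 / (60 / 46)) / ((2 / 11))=3476895807253 / 15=231793053816.87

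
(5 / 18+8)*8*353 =210388 / 9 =23376.44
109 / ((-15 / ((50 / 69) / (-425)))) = 218 / 17595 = 0.01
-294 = -294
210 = 210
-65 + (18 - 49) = -96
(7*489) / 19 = 3423 / 19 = 180.16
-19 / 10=-1.90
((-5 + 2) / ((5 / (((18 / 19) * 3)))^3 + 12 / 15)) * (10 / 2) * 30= -354294000 / 4916731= -72.06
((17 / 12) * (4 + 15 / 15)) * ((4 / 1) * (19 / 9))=1615 / 27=59.81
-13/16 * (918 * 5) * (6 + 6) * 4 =-179010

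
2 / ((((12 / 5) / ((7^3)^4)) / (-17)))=-1176509412085 / 6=-196084902014.17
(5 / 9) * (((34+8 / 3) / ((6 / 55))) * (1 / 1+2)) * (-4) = -60500 / 27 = -2240.74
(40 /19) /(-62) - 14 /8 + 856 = 854.22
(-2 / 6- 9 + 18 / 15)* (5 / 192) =-61 / 288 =-0.21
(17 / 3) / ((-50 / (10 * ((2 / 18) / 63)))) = -17 / 8505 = -0.00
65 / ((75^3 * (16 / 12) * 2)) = 13 / 225000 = 0.00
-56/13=-4.31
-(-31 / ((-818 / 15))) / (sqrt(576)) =-155 / 6544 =-0.02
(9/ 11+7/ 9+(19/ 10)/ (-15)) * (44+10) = 21819/ 275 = 79.34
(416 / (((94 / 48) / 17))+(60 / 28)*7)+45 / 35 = 1193454 / 329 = 3627.52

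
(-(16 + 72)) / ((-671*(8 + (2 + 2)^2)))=1 / 183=0.01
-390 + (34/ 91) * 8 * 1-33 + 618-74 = 11283/ 91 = 123.99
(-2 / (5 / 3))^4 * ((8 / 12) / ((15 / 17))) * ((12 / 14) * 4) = 117504 / 21875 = 5.37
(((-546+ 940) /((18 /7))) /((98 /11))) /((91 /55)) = 119185 /11466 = 10.39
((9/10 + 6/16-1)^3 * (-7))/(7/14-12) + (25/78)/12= 3390089/86112000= 0.04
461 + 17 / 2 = 939 / 2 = 469.50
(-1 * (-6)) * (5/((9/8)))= 80/3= 26.67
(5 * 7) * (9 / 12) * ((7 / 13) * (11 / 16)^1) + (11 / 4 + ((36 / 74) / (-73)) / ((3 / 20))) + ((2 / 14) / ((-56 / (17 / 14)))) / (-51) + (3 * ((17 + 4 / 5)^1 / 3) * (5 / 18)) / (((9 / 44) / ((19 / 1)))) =29450962418195 / 62434846656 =471.71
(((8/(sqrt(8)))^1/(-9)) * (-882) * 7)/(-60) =-343 * sqrt(2)/15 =-32.34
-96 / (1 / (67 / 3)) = -2144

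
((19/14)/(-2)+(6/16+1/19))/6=-89/2128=-0.04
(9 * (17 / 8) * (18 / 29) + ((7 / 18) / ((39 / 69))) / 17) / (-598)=-2748191 / 137972952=-0.02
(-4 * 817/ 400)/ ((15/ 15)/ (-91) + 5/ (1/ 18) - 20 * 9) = 74347/ 819100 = 0.09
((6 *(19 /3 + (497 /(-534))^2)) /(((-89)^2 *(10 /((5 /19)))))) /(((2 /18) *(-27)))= -2052997 /42915692844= -0.00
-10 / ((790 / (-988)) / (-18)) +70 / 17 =-296798 / 1343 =-221.00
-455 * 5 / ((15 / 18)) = -2730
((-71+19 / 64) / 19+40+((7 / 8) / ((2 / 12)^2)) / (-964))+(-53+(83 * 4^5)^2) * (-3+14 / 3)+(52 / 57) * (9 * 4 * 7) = 12039400284.47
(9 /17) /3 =3 /17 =0.18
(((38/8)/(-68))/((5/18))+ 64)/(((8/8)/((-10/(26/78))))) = -130047/68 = -1912.46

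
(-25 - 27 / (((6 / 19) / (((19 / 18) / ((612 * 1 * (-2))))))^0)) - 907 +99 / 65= -62236 / 65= -957.48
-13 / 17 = -0.76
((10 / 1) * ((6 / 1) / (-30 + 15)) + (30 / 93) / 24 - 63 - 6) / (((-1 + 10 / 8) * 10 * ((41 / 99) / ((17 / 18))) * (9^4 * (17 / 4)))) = -298661 / 125085465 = -0.00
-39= -39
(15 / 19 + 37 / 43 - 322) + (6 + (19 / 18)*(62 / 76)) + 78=-235.49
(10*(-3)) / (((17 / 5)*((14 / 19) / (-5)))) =7125 / 119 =59.87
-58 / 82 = -29 / 41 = -0.71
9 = 9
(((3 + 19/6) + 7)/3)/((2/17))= 1343/36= 37.31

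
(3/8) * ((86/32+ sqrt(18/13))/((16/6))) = 27 * sqrt(26)/832+ 387/1024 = 0.54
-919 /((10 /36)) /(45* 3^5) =-1838 /6075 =-0.30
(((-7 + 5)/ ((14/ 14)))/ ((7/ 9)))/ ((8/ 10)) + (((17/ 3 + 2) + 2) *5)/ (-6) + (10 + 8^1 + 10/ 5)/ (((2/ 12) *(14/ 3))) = 130/ 9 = 14.44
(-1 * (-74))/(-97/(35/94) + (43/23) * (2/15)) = -17871/62854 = -0.28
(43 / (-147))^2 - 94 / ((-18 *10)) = 14593 / 24010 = 0.61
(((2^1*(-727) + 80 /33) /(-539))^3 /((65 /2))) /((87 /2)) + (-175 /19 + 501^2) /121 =1254213186764841020668 /604636450973890335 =2074.33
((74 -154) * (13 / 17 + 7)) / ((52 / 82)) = -216480 / 221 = -979.55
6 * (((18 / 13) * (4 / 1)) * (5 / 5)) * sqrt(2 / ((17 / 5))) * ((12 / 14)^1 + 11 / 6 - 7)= -13032 * sqrt(170) / 1547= -109.84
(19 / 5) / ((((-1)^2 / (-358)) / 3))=-20406 / 5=-4081.20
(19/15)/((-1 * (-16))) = 19/240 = 0.08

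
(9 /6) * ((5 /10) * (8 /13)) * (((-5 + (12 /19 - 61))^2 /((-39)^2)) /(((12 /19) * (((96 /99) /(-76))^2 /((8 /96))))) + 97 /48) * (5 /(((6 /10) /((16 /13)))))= 7394796025 /685464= 10788.02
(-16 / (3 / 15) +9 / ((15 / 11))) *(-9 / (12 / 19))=20919 / 20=1045.95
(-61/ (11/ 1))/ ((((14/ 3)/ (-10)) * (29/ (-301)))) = -39345/ 319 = -123.34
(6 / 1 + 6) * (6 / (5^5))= 72 / 3125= 0.02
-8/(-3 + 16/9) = 72/11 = 6.55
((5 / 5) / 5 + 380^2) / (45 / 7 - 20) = -5054007 / 475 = -10640.01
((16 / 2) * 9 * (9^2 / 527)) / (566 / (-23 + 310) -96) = -836892 / 7110811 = -0.12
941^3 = 833237621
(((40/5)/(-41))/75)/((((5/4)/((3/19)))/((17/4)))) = -0.00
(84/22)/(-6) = -7/11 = -0.64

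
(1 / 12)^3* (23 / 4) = 23 / 6912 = 0.00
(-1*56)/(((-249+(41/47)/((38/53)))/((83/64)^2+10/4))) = 107073379/113290496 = 0.95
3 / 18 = 1 / 6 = 0.17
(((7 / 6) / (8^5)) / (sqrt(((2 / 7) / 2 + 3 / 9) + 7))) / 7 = sqrt(3297) / 30867456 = 0.00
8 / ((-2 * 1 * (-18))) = 2 / 9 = 0.22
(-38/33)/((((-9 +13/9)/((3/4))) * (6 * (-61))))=-57/182512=-0.00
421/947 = 0.44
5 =5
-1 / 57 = -0.02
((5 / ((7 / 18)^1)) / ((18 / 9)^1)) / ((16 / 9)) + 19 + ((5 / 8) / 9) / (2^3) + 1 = 95255 / 4032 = 23.62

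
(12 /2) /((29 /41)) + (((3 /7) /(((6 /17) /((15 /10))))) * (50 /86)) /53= 15734727 /1850548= 8.50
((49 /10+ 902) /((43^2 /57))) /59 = 516933 /1090910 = 0.47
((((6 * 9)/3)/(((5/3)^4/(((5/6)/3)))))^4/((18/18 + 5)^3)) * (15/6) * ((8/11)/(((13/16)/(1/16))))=1594323/13964843750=0.00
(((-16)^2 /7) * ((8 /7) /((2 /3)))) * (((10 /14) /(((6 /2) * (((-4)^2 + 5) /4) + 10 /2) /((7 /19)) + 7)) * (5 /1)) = 3.54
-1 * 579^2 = -335241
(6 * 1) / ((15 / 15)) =6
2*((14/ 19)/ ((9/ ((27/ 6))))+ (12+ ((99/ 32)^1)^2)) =426859/ 9728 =43.88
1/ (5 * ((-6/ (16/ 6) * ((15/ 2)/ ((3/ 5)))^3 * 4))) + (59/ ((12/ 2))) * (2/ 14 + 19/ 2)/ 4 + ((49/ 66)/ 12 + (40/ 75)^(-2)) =10503893189/ 385000000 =27.28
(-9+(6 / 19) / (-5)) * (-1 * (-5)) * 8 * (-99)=681912 / 19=35890.11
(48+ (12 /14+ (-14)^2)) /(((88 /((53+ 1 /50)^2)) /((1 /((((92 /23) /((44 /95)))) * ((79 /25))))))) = 6022825457 /21014000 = 286.61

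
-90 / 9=-10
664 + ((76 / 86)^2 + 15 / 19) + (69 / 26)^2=15973595471 / 23748556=672.61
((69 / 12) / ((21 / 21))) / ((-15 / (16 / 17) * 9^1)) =-0.04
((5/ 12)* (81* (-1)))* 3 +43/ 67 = -26963/ 268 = -100.61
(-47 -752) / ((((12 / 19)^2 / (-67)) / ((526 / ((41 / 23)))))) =116899423237 / 2952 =39600075.62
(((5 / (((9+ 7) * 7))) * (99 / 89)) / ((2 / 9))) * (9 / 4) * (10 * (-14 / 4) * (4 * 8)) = -200475 / 356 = -563.13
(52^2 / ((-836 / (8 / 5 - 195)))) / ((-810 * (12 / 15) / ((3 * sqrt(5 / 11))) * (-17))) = 163423 * sqrt(55) / 10552410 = 0.11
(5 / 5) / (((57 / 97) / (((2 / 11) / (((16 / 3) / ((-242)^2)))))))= 129107 / 38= 3397.55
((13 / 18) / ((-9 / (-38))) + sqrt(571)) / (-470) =-0.06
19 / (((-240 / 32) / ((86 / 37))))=-3268 / 555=-5.89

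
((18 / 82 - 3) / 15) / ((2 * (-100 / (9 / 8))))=171 / 164000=0.00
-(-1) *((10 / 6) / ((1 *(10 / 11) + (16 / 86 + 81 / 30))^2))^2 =12513666360250000 / 934538283711331209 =0.01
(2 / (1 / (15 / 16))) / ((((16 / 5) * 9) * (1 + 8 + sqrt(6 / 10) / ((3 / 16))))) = 1125 / 122752 -25 * sqrt(15) / 23016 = 0.00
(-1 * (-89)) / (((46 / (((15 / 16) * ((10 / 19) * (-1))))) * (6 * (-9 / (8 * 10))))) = 11125 / 7866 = 1.41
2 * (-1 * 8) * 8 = -128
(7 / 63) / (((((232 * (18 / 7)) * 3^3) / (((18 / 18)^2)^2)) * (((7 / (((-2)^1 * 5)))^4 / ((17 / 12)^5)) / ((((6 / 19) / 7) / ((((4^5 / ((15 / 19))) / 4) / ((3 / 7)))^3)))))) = 110926328125 / 6496729912997180627484672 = 0.00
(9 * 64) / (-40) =-72 / 5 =-14.40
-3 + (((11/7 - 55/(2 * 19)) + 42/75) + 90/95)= -479/350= -1.37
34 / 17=2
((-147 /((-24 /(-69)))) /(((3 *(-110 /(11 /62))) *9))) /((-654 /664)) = -0.03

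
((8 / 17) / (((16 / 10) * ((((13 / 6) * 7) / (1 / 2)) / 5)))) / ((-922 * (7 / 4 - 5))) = 150 / 9271171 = 0.00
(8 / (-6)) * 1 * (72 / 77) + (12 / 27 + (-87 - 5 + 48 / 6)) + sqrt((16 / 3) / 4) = -58768 / 693 + 2 * sqrt(3) / 3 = -83.65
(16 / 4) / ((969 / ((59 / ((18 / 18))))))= 236 / 969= 0.24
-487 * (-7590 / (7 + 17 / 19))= 2341009 / 5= 468201.80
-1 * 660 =-660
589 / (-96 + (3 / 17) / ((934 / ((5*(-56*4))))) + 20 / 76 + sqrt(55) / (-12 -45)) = -6.13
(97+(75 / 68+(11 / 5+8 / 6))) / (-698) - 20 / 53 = -19733657 / 37733880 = -0.52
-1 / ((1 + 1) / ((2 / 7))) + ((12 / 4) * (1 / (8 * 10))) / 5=-0.14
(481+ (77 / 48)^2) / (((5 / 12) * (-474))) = -1114153 / 455040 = -2.45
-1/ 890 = -0.00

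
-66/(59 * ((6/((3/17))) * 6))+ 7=14031/2006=6.99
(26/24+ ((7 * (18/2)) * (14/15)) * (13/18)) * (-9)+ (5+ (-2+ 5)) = -383.95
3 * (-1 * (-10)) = 30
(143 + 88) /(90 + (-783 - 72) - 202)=-231 /967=-0.24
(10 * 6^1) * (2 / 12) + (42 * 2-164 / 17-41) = 737 / 17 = 43.35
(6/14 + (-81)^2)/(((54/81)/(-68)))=-4684860/7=-669265.71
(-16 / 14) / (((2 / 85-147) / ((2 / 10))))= 136 / 87451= 0.00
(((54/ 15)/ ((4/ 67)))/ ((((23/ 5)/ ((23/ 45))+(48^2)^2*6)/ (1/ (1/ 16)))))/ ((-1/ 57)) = -30552/ 17694725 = -0.00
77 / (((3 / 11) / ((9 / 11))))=231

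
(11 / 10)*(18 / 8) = 99 / 40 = 2.48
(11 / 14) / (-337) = -11 / 4718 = -0.00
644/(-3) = -644/3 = -214.67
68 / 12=17 / 3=5.67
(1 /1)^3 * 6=6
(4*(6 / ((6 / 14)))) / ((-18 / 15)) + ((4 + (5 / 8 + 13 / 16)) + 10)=-1499 / 48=-31.23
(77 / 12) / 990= 7 / 1080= 0.01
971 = 971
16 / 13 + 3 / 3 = 29 / 13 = 2.23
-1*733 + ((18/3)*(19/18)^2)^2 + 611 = -225431/2916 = -77.31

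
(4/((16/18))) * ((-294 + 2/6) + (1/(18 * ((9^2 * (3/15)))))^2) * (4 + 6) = -3121330015/236196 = -13215.00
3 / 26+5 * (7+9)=2083 / 26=80.12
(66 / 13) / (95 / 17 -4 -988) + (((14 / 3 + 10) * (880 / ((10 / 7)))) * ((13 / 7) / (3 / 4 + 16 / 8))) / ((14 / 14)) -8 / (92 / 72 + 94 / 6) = 1216921010506 / 199467255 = 6100.86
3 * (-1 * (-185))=555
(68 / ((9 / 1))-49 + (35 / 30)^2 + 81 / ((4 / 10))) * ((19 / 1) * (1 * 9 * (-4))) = -111093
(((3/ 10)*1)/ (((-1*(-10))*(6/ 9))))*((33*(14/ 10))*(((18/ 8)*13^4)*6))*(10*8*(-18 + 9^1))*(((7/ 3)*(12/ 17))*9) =-8555507628.90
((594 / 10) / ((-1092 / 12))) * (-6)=1782 / 455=3.92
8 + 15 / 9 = 29 / 3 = 9.67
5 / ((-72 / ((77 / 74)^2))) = -29645 / 394272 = -0.08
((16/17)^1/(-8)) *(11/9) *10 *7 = -1540/153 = -10.07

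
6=6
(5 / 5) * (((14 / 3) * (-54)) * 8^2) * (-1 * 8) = 129024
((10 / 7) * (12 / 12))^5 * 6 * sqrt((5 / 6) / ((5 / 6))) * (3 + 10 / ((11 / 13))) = 97800000 / 184877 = 529.00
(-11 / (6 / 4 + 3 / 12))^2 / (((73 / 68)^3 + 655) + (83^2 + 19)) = 608740352 / 116543473417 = 0.01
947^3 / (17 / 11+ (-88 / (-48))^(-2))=102762652883 / 223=460819071.22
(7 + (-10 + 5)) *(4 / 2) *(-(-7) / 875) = 4 / 125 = 0.03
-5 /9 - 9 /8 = -121 /72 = -1.68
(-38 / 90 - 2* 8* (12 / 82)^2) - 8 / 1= -663019 / 75645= -8.76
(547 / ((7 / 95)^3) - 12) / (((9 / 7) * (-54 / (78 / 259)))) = -6096740117 / 1027971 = -5930.85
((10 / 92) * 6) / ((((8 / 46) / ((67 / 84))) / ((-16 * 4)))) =-1340 / 7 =-191.43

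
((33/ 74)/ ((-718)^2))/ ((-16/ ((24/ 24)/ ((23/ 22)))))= -363/ 7019374784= -0.00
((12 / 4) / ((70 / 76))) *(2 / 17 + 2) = 4104 / 595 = 6.90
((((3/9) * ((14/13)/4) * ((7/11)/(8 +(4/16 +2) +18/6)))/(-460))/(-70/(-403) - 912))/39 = 1519/5765001364980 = 0.00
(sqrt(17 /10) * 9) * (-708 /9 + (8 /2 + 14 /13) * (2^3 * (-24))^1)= -61626 * sqrt(170) /65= -12361.61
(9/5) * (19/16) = 171/80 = 2.14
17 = 17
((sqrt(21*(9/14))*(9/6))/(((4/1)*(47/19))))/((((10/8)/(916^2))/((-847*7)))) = -212671119276*sqrt(6)/235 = -2216747767.03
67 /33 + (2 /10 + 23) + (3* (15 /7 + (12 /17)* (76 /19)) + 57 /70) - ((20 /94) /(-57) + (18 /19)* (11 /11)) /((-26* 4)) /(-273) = 103994297813 /2539933110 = 40.94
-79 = -79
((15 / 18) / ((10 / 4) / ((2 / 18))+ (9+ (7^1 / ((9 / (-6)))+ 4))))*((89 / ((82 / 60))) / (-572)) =-1335 / 433862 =-0.00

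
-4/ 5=-0.80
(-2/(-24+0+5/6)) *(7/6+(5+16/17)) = 1450/2363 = 0.61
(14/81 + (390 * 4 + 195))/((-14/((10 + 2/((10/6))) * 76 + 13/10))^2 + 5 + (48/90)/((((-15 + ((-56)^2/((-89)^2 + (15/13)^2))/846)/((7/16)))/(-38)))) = 92390616652728280975/294325899013995174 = 313.91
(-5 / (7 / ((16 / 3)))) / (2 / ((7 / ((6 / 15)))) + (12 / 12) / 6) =-800 / 59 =-13.56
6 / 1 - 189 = -183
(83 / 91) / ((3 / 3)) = 83 / 91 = 0.91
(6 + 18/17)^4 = 207360000/83521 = 2482.73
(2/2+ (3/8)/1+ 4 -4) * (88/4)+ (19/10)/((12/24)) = 681/20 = 34.05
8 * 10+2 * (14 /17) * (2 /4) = 1374 /17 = 80.82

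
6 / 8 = 3 / 4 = 0.75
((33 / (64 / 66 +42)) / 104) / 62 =1089 / 9143264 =0.00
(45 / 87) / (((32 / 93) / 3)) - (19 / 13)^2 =372257 / 156832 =2.37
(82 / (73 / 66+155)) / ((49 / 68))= 368016 / 504847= 0.73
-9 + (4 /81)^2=-59033 /6561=-9.00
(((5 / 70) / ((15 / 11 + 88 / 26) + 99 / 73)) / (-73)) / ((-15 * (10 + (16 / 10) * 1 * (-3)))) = 0.00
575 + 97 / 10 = 5847 / 10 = 584.70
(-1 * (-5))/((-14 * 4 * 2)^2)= 0.00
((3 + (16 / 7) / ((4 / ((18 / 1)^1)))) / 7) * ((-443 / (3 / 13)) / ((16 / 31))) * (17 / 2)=-94084783 / 1568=-60003.05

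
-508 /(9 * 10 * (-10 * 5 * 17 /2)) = 254 /19125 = 0.01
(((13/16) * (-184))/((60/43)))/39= -2.75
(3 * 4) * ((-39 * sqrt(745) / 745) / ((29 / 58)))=-936 * sqrt(745) / 745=-34.29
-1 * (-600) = 600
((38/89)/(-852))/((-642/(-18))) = -19/1352266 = -0.00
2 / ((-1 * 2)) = -1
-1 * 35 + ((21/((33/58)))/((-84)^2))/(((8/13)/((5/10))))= -3104263/88704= -35.00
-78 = -78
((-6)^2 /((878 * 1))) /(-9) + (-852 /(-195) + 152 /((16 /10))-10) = 2550021 /28535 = 89.36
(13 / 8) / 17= 13 / 136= 0.10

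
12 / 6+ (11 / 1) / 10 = 31 / 10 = 3.10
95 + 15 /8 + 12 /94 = 36473 /376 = 97.00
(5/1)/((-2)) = -5/2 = -2.50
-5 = -5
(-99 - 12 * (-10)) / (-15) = -7 / 5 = -1.40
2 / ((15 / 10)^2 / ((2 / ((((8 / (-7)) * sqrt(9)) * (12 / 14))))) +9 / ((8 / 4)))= 196 / 117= 1.68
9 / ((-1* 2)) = -9 / 2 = -4.50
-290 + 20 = -270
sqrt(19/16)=sqrt(19)/4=1.09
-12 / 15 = -4 / 5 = -0.80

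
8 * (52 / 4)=104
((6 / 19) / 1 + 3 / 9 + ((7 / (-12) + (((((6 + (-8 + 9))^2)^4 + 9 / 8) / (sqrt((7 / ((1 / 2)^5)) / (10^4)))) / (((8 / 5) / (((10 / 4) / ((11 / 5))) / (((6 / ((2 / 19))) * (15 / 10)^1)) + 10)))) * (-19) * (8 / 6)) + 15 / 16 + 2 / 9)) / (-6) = -3353 / 16416 + 108580048024375 * sqrt(14) / 399168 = 1017790350.59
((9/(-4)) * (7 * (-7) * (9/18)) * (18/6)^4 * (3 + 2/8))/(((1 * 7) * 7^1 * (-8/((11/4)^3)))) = -12613887/16384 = -769.89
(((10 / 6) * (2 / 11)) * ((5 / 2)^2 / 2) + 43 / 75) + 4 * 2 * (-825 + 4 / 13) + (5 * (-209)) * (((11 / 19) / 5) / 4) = -71066726 / 10725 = -6626.27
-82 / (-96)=41 / 48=0.85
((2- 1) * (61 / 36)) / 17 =61 / 612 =0.10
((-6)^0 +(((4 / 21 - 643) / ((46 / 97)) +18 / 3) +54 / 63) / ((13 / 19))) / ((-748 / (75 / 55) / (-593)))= -6668620045 / 3131128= -2129.78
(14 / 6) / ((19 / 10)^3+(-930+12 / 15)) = -1000 / 395289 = -0.00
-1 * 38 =-38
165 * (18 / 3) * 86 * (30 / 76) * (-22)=-14048100 / 19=-739373.68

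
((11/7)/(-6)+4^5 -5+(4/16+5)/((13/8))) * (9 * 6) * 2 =10043910/91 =110372.64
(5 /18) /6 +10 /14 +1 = 1331 /756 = 1.76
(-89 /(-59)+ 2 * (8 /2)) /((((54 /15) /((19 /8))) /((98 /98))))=17765 /2832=6.27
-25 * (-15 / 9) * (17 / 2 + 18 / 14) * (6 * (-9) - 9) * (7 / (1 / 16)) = -2877000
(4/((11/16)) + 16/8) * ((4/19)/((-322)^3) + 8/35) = 7793303961/4361078645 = 1.79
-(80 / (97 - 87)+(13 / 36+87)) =-3433 / 36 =-95.36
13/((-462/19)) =-247/462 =-0.53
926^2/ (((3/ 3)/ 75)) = 64310700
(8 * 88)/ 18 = 352/ 9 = 39.11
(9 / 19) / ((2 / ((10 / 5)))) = 9 / 19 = 0.47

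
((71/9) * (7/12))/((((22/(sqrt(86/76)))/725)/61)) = 21979825 * sqrt(1634)/90288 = 9840.57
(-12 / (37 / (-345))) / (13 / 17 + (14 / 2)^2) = 3910 / 1739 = 2.25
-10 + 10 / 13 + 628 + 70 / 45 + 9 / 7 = 509099 / 819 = 621.61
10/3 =3.33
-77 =-77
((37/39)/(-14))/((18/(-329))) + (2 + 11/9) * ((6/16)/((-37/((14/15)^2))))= 1571629/1298700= 1.21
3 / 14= 0.21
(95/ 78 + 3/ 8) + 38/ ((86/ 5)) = 51011/ 13416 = 3.80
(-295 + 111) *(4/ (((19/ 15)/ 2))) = -22080/ 19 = -1162.11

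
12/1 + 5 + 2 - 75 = -56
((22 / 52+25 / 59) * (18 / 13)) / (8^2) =11691 / 638144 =0.02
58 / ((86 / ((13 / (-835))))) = -377 / 35905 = -0.01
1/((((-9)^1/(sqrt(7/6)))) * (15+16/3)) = -sqrt(42)/1098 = -0.01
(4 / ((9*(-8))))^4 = 1 / 104976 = 0.00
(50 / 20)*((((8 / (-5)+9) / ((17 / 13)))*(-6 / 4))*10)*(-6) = 21645 / 17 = 1273.24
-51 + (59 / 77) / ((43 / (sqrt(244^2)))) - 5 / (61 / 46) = -10183895 / 201971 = -50.42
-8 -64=-72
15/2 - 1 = 13/2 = 6.50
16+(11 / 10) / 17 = 2731 / 170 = 16.06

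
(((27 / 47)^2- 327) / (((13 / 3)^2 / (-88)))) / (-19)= -571518288 / 7093099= -80.57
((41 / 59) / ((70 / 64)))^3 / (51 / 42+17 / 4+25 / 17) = 153571426304 / 4152480983875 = 0.04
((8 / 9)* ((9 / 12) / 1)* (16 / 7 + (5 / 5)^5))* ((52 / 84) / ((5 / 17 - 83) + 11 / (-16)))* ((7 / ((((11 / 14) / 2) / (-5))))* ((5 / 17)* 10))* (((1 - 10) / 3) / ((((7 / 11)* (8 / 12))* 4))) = -1196000 / 158781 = -7.53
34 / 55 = 0.62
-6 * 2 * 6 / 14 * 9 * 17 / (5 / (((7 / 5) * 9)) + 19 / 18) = -33048 / 61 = -541.77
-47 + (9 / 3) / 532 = -25001 / 532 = -46.99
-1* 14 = -14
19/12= 1.58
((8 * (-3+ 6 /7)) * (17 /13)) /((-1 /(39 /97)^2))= 238680 /65863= 3.62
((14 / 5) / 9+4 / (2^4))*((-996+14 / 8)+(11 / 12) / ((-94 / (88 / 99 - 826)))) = -553.37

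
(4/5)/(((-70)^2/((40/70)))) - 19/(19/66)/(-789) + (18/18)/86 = 92486097/969746750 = 0.10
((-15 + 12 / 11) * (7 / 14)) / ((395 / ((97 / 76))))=-14841 / 660440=-0.02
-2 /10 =-1 /5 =-0.20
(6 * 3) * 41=738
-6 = -6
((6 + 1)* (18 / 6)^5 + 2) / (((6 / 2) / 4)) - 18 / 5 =2267.07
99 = 99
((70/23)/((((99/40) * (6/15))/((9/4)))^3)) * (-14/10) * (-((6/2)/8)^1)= 2296875/122452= 18.76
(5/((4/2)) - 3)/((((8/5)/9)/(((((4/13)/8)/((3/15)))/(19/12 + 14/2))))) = -675/10712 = -0.06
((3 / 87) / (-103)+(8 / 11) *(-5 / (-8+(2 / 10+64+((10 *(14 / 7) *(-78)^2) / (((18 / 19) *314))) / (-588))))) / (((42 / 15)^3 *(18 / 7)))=-433057773875 / 371227780999152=-0.00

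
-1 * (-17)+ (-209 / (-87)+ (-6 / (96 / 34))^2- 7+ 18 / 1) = 194423 / 5568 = 34.92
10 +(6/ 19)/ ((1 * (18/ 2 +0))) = 572/ 57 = 10.04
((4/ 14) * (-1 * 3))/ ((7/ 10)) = -60/ 49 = -1.22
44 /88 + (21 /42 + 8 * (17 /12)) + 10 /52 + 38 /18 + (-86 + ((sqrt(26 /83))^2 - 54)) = -2428721 /19422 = -125.05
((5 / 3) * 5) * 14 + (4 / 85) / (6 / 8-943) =112127702 / 961095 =116.67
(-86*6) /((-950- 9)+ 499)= 129 /115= 1.12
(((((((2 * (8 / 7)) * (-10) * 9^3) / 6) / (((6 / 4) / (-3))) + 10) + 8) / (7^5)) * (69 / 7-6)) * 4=4212648 / 823543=5.12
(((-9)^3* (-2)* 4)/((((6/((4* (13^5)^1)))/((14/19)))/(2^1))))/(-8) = -5052555144/19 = -265923954.95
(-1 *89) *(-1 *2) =178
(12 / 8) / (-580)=-3 / 1160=-0.00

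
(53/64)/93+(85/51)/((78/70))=349267/232128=1.50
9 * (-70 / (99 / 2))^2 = 19600 / 1089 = 18.00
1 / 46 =0.02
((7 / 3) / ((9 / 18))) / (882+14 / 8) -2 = -3022 / 1515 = -1.99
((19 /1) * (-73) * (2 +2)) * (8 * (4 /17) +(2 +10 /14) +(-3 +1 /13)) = -9284.92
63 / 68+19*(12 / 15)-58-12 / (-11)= -40.78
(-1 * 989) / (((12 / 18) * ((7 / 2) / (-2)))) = 5934 / 7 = 847.71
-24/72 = -1/3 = -0.33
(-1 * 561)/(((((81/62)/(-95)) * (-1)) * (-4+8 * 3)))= -110143/54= -2039.69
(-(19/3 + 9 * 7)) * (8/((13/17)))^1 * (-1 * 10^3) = 2176000/3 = 725333.33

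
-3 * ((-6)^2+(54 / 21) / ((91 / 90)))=-73656 / 637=-115.63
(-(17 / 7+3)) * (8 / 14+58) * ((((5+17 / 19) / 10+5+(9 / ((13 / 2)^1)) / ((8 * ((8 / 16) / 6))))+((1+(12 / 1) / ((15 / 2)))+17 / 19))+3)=-4502.66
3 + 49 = 52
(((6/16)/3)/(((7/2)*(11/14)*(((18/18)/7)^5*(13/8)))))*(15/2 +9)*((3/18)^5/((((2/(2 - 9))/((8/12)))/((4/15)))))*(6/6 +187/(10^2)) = -33765263/18954000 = -1.78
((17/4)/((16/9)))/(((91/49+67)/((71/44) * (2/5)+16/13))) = 2873493/44112640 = 0.07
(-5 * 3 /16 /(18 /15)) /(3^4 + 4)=-5 /544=-0.01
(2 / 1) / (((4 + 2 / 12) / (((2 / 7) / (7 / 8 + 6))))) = 192 / 9625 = 0.02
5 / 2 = 2.50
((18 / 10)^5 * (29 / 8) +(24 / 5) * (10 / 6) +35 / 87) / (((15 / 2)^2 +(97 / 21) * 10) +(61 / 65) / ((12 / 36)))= 15220262057 / 20832766250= 0.73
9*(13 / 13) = 9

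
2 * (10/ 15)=4/ 3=1.33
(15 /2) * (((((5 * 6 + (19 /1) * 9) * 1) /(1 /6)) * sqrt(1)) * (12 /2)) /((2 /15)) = 407025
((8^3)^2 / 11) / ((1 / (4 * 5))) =5242880 / 11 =476625.45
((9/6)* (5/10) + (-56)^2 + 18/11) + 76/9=1246145/396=3146.83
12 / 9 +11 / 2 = 41 / 6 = 6.83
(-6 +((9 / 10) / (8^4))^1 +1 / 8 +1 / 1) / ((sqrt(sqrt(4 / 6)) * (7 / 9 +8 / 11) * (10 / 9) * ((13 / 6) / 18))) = -4803485247 * 2^(3 / 4) * 3^(1 / 4) / 396697600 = -26.80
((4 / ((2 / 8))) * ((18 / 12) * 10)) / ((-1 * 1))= -240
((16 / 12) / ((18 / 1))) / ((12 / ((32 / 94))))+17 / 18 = 7207 / 7614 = 0.95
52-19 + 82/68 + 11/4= 2513/68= 36.96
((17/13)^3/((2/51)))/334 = 250563/1467596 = 0.17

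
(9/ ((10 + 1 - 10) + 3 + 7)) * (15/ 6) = 45/ 22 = 2.05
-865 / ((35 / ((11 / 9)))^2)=-20933 / 19845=-1.05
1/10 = 0.10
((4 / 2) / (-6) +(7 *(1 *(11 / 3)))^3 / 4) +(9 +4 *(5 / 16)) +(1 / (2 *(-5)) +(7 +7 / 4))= 2292691 / 540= 4245.72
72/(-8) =-9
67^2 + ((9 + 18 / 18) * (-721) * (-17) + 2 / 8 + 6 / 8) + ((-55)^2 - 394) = 129691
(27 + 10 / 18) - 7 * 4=-4 / 9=-0.44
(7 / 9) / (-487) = -7 / 4383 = -0.00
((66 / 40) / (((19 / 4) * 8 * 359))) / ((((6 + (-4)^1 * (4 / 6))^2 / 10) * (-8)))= -297 / 21827200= -0.00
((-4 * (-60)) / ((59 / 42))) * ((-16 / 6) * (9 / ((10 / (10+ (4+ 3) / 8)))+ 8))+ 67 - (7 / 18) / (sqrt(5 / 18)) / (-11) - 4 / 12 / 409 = -581812784 / 72393+ 7 * sqrt(10) / 330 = -8036.80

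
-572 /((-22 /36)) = 936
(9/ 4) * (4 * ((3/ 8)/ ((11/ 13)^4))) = 771147/ 117128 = 6.58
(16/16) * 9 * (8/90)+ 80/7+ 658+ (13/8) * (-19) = 179019/280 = 639.35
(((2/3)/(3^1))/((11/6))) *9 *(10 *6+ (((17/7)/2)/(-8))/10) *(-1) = -201549/3080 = -65.44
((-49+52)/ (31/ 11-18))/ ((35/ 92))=-3036/ 5845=-0.52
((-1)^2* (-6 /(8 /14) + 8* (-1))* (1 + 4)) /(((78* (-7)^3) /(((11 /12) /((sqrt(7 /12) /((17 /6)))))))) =34595* sqrt(21) /13484016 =0.01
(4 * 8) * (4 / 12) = 32 / 3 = 10.67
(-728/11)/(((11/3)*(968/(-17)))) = 4641/14641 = 0.32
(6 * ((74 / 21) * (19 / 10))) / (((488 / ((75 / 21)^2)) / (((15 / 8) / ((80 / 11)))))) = 2899875 / 10712576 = 0.27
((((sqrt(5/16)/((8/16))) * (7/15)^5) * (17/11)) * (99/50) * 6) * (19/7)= 775523 * sqrt(5)/1406250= 1.23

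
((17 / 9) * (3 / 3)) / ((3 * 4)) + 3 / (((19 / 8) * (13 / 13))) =2915 / 2052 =1.42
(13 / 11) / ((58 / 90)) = 585 / 319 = 1.83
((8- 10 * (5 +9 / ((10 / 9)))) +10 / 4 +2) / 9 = -79 / 6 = -13.17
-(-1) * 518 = 518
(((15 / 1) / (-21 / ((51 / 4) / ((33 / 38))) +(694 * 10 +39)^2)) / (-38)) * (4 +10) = -255 / 2247454283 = -0.00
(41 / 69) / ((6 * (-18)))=-0.01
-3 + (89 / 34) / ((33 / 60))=1.76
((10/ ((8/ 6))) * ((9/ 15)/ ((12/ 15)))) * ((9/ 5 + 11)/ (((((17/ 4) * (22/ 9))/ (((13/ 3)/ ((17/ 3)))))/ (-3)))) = -50544/ 3179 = -15.90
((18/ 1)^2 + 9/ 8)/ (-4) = -2601/ 32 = -81.28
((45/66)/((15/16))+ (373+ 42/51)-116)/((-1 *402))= -48349/75174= -0.64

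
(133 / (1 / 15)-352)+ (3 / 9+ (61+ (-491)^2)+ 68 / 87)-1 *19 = 242767.11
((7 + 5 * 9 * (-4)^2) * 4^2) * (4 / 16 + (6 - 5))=14540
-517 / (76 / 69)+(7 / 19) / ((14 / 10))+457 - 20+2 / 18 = -21893 / 684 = -32.01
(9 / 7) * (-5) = -45 / 7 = -6.43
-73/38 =-1.92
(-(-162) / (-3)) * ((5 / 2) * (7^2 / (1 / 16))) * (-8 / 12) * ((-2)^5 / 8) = -282240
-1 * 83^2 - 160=-7049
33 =33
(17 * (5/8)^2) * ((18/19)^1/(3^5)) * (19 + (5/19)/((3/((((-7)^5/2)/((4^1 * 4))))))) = -20986075/29942784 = -0.70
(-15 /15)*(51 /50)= -51 /50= -1.02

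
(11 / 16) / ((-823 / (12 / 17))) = -33 / 55964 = -0.00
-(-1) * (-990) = -990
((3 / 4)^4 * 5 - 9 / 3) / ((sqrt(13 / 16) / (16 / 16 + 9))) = -1815 * sqrt(13) / 416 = -15.73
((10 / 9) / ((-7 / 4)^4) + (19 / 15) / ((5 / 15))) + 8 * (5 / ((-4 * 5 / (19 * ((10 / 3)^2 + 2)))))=-53407049 / 108045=-494.30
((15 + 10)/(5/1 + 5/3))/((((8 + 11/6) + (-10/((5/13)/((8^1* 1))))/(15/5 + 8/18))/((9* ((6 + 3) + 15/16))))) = -1996245/300896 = -6.63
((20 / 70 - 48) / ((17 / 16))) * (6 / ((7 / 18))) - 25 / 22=-12718169 / 18326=-694.00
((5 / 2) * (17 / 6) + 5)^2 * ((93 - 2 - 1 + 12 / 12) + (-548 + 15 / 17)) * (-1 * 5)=407569625 / 1224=332981.72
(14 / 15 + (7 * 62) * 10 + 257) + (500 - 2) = 76439 / 15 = 5095.93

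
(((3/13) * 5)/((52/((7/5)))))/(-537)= -7/121004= -0.00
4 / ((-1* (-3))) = 4 / 3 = 1.33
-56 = -56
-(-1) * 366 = 366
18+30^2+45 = 963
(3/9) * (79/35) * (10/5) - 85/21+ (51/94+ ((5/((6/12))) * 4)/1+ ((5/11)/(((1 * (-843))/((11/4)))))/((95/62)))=1001189164/26347965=38.00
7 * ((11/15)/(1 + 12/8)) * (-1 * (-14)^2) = -30184/75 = -402.45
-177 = -177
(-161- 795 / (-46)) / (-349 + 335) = 10.27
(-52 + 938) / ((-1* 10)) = -443 / 5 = -88.60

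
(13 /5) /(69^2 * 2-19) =1 /3655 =0.00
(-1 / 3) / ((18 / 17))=-17 / 54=-0.31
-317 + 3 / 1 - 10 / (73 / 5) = -22972 / 73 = -314.68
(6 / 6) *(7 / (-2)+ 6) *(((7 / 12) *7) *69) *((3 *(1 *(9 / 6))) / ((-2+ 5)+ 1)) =50715 / 64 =792.42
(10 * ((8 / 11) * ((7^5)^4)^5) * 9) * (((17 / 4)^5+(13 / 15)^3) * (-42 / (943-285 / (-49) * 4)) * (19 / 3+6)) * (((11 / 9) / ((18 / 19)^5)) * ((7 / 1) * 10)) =-3411050244153385707342751675788573117140163561891805665998729941080830615738101638668163204668984948067889 / 193245212367360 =-17651408810423536738108480000000000000000000000000000000000000000000000000000000000000000000.00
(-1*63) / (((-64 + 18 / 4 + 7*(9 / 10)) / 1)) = 45 / 38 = 1.18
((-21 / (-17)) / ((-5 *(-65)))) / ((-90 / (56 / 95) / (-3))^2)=5488 / 3739734375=0.00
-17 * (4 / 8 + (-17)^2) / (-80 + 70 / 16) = 39372 / 605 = 65.08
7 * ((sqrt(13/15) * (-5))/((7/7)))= -32.58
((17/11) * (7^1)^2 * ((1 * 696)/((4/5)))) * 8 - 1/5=28988389/55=527061.62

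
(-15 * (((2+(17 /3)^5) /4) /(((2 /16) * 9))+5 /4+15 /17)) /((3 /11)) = -10641606965 /148716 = -71556.57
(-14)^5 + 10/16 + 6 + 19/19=-4302531/8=-537816.38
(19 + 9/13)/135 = 256/1755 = 0.15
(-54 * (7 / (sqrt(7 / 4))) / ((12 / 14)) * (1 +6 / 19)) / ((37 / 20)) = -63000 * sqrt(7) / 703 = -237.10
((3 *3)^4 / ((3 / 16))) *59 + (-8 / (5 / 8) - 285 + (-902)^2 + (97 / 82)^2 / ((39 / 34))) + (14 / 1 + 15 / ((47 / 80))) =88675183864541 / 30812730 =2877874.95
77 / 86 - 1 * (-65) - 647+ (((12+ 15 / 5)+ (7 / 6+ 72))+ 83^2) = 825092 / 129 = 6396.06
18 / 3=6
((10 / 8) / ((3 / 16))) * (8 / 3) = 160 / 9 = 17.78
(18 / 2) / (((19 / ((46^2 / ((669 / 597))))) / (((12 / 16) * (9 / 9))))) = 2842317 / 4237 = 670.83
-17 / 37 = -0.46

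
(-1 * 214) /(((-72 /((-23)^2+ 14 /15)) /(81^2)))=206681949 /20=10334097.45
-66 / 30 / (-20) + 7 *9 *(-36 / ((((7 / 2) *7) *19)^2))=1232453 / 12382300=0.10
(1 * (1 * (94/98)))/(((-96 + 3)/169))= -7943/4557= -1.74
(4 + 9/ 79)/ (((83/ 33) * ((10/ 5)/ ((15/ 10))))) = 32175/ 26228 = 1.23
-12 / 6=-2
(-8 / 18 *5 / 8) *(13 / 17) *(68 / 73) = -130 / 657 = -0.20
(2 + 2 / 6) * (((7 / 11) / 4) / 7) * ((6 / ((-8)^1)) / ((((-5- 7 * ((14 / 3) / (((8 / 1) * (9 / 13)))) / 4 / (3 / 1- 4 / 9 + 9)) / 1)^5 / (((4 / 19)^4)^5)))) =4016372693680633254248448 / 12237516345838647795019816531747015308337739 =0.00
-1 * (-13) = 13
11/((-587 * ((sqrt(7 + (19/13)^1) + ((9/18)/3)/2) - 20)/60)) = 95040 * sqrt(1430)/426592271 + 24607440/426592271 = 0.07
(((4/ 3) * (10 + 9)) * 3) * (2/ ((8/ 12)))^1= 228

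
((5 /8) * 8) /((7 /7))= 5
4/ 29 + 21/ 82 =937/ 2378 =0.39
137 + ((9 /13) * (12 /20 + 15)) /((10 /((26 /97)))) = 137.29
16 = 16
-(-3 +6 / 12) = 5 / 2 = 2.50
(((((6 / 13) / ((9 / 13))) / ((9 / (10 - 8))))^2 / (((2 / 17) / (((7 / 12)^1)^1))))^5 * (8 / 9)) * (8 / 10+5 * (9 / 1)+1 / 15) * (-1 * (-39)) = 54639480663412736 / 2251419529454986815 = 0.02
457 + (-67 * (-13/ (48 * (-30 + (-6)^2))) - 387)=21031/ 288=73.02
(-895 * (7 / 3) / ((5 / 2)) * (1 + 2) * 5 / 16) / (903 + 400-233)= -1253 / 1712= -0.73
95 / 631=0.15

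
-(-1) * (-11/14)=-11/14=-0.79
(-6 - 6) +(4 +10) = 2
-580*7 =-4060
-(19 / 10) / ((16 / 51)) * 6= -2907 / 80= -36.34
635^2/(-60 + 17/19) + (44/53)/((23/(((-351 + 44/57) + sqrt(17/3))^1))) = -533314782581/78029409 + 44 * sqrt(51)/3657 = -6834.71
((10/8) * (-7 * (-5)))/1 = 175/4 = 43.75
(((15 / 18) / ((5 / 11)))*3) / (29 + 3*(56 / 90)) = 165 / 926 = 0.18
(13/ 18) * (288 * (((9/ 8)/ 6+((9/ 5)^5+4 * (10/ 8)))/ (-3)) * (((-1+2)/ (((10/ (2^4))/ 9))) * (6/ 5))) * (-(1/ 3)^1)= 751395216/ 78125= 9617.86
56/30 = 1.87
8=8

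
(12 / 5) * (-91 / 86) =-546 / 215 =-2.54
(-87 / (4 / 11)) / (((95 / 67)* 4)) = -64119 / 1520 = -42.18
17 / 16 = 1.06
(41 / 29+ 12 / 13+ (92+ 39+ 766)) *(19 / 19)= 339050 / 377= 899.34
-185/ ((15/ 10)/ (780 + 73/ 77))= -22249210/ 231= -96316.93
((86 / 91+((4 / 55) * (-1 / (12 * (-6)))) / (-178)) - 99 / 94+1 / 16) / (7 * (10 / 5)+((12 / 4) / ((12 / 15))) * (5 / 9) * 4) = -137600873 / 67329902640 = -0.00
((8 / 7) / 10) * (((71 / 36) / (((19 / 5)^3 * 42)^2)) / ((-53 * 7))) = -221875 / 1939700356345332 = -0.00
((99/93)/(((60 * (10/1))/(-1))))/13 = -11/80600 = -0.00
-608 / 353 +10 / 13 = -0.95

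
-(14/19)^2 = -196/361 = -0.54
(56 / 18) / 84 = 1 / 27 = 0.04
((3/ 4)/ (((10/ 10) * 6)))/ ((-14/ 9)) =-9/ 112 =-0.08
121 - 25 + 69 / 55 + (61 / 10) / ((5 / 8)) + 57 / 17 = 515968 / 4675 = 110.37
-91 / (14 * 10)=-13 / 20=-0.65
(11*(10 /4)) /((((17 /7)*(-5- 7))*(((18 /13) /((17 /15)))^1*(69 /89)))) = -89089 /89424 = -1.00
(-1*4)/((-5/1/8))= 32/5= 6.40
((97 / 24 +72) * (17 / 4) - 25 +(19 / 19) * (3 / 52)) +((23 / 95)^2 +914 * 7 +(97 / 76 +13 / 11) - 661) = 748048432687 / 123895200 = 6037.75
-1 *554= -554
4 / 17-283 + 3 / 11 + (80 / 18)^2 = -3979706 / 15147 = -262.74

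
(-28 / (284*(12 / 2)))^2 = 0.00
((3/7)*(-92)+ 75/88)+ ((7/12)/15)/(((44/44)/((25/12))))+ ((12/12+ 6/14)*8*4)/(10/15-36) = -70147831/1762992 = -39.79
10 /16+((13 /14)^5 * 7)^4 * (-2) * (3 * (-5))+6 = 285189888150115888252223 /17423626702474969088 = 16368.00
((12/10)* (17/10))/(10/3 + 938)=153/70600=0.00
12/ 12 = 1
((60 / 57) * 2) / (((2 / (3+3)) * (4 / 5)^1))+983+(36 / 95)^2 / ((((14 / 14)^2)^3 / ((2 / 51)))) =152028889 / 153425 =990.90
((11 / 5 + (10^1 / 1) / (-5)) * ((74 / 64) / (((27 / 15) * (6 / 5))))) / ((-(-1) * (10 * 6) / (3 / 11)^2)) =37 / 278784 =0.00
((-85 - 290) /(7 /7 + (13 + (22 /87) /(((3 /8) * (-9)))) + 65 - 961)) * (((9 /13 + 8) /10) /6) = 6635925 /107743688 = 0.06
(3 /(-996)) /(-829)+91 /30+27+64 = 388209109 /4128420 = 94.03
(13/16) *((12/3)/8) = 13/32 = 0.41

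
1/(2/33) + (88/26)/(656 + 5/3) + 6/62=16.60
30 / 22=15 / 11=1.36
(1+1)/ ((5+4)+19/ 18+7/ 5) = 180/ 1031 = 0.17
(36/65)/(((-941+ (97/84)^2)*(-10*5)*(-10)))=-63504/53871081875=-0.00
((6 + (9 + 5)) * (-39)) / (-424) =1.84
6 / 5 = 1.20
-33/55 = -3/5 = -0.60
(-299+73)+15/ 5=-223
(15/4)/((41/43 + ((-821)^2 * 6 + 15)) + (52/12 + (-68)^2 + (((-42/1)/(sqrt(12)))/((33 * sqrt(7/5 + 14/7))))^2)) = 3980295/4297540779256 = 0.00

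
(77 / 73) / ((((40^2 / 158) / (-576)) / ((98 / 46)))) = -5365206 / 41975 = -127.82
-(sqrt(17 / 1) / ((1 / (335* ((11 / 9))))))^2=-230846825 / 81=-2849960.80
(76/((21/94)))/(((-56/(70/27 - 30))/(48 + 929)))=645621140/3969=162665.95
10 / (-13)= -10 / 13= -0.77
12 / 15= 0.80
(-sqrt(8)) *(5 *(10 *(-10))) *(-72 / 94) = -1083.23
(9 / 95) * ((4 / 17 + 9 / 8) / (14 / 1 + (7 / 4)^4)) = 1184 / 214795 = 0.01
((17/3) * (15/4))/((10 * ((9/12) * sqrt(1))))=17/6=2.83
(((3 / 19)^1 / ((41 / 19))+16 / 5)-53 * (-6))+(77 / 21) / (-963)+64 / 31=5936279074 / 18359595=323.33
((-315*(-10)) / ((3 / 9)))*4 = 37800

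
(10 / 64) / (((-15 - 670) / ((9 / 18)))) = -1 / 8768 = -0.00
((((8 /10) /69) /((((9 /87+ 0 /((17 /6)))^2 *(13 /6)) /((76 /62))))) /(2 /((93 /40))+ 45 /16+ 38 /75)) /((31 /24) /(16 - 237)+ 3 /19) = 52850862080 /54793193917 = 0.96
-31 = -31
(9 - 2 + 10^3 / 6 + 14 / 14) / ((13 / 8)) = 4192 / 39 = 107.49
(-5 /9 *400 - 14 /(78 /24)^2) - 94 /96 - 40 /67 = -367067135 /1630512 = -225.12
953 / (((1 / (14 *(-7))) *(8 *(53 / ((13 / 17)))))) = -607061 / 3604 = -168.44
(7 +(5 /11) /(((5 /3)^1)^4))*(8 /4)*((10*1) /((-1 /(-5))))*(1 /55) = 38824 /3025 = 12.83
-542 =-542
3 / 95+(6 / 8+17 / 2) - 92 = -31433 / 380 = -82.72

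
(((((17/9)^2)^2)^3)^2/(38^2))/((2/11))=3733935384460730951078545288331/230365487606007808485386568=16208.74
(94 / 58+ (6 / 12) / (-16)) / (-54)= -1475 / 50112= -0.03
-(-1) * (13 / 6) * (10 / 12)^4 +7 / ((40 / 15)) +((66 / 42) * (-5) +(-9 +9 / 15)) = -12.59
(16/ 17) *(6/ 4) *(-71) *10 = -17040/ 17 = -1002.35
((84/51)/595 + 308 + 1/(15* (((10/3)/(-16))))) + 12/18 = 6683474/21675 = 308.35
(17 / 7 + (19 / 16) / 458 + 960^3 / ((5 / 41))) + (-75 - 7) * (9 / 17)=6326448413390005 / 872032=7254835159.02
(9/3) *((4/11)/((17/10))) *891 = 9720/17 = 571.76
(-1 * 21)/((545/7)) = -147/545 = -0.27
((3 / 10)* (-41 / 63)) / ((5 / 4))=-82 / 525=-0.16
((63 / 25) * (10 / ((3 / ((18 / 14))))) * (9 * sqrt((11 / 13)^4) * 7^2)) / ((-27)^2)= 11858 / 2535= 4.68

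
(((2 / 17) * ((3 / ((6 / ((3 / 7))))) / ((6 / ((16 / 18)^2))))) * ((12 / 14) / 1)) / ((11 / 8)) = 512 / 247401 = 0.00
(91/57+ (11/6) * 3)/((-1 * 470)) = -809/53580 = -0.02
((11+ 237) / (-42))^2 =15376 / 441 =34.87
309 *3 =927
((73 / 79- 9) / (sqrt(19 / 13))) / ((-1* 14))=0.48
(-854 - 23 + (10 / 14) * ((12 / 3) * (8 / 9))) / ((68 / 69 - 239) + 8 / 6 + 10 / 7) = 3.72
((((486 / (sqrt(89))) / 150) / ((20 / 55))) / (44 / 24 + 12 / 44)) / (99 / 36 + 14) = 58806* sqrt(89) / 20721425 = 0.03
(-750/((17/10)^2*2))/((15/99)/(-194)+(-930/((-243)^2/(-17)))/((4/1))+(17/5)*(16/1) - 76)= 1968915093750/326749662341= 6.03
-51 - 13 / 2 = -115 / 2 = -57.50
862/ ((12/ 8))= 1724/ 3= 574.67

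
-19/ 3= -6.33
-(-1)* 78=78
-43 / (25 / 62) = -2666 / 25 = -106.64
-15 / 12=-5 / 4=-1.25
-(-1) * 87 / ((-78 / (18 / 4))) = -261 / 52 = -5.02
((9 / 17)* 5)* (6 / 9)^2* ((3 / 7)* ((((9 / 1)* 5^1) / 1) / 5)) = 540 / 119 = 4.54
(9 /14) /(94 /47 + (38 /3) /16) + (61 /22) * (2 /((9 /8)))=239564 /46431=5.16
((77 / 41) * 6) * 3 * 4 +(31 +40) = 206.22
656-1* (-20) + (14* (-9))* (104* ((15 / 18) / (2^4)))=-13 / 2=-6.50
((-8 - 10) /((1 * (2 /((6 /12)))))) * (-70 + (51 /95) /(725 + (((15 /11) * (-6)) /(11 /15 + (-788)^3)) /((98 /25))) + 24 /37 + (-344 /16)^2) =-71297757547539661790631 /40325708210290721000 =-1768.05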